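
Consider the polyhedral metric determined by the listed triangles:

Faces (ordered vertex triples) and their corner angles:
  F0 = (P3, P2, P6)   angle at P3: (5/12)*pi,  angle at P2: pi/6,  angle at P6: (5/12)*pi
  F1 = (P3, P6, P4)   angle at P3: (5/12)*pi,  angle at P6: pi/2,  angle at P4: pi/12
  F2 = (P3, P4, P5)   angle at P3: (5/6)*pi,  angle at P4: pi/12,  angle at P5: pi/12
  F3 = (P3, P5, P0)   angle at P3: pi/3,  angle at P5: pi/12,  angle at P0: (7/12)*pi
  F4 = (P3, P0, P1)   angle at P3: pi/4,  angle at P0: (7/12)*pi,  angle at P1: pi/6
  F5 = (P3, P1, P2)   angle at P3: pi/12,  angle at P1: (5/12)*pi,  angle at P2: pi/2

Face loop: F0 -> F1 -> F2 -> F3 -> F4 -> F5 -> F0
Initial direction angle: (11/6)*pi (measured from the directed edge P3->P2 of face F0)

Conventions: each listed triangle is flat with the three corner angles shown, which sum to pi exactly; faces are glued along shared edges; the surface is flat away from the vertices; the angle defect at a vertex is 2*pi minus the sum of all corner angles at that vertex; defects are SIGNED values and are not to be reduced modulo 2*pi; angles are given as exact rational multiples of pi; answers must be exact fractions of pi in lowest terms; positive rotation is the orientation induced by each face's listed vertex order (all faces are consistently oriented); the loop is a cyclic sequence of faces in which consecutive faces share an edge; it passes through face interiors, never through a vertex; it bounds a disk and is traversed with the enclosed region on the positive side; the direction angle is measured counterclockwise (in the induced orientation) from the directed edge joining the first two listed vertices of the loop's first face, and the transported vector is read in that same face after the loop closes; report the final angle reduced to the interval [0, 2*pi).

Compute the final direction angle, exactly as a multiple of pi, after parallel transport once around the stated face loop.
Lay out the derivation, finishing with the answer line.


enclosed vertex P3: corner angles sum to (7/3)*pi, defect = 2*pi - (7/3)*pi = -pi/3
the rotation equals the total enclosed defect, so the final angle is initial + defects (mod 2*pi)
final angle = (11/6)*pi - pi/3 = (3/2)*pi (mod 2*pi)

Answer: final direction angle = (3/2)*pi


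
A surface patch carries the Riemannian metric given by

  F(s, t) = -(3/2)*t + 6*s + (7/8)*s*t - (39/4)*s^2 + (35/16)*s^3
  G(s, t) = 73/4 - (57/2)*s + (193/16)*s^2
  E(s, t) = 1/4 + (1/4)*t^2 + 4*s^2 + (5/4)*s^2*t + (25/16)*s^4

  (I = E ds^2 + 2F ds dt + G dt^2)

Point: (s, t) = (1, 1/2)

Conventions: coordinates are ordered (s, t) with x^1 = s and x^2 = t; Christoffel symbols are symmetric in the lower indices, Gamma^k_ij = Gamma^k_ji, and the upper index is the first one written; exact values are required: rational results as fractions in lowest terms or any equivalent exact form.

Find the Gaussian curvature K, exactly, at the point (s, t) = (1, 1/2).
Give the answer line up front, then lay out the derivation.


Answer: K = -283752/279841

E = 13/2, F = -15/8, G = 29/16, EG - F^2 = 529/64 at the point
E_s = 31/2, E_t = 3/2, F_s = -13/2, F_t = -5/8, G_s = -35/8, G_t = 0
E_tt = 1/2, F_st = 7/8, G_ss = 193/8
Brioschi: K = (det M1 - det M2) / (EG - F^2)^2 with the standard first/second-derivative matrices M1, M2.
M1 = [[-E_tt/2 + F_st - G_ss/2, E_s/2, F_s - E_t/2], [F_t - G_s/2, E, F], [G_t/2, F, G]] = [[-183/16, 31/4, -29/4], [25/16, 13/2, -15/8], [0, -15/8, 29/16]]; det M1 = -24383/256
M2 = [[0, E_t/2, G_s/2], [E_t/2, E, F], [G_s/2, F, G]] = [[0, 3/4, -35/16], [3/4, 13/2, -15/8], [-35/16, -15/8, 29/16]]; det M2 = -13297/512
det M1 - det M2 = -35469/512; K = -35469/512 / (529/64)^2 = -283752/279841


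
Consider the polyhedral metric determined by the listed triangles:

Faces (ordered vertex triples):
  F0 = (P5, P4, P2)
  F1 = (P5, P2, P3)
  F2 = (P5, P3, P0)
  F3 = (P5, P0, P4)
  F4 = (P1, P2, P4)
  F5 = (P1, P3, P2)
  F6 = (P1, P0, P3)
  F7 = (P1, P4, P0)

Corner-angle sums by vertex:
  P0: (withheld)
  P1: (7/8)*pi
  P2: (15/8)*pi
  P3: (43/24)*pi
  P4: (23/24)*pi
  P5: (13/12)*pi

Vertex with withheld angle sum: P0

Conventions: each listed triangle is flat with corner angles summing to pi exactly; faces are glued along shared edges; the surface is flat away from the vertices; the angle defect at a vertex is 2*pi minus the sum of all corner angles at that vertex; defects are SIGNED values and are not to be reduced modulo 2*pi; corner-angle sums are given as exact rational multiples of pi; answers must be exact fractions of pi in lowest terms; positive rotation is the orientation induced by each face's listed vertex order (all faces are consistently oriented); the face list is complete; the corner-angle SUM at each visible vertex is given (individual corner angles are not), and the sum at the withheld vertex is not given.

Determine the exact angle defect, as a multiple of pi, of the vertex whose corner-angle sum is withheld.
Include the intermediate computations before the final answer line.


V = 6, E = 12, F = 8; chi = V - E + F = 2
Gauss-Bonnet: total defect = 2*pi*chi = 4*pi; visible defects sum to (41/12)*pi

Answer: defect(P0) = (7/12)*pi


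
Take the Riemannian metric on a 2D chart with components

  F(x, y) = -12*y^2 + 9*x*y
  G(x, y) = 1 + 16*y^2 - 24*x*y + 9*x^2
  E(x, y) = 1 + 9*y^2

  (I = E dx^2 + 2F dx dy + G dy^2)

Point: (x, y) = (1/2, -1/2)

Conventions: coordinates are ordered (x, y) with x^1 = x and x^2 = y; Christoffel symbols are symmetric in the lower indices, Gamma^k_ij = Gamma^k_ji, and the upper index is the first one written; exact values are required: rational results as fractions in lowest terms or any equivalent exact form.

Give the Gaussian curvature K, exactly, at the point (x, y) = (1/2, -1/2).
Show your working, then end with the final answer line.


E = 13/4, F = -21/4, G = 53/4, EG - F^2 = 31/2 at the point
E_x = 0, E_y = -9, F_x = -9/2, F_y = 33/2, G_x = 21, G_y = -28
E_yy = 18, F_xy = 9, G_xx = 18
Evaluate Brioschi's two determinant matrices M1, M2 and divide by (EG - F^2)^2.
M1 = [[-E_yy/2 + F_xy - G_xx/2, E_x/2, F_x - E_y/2], [F_y - G_x/2, E, F], [G_y/2, F, G]] = [[-9, 0, 0], [6, 13/4, -21/4], [-14, -21/4, 53/4]]; det M1 = -279/2
M2 = [[0, E_y/2, G_x/2], [E_y/2, E, F], [G_x/2, F, G]] = [[0, -9/2, 21/2], [-9/2, 13/4, -21/4], [21/2, -21/4, 53/4]]; det M2 = -261/2
det M1 - det M2 = -9; K = -9 / (31/2)^2 = -36/961

Answer: K = -36/961


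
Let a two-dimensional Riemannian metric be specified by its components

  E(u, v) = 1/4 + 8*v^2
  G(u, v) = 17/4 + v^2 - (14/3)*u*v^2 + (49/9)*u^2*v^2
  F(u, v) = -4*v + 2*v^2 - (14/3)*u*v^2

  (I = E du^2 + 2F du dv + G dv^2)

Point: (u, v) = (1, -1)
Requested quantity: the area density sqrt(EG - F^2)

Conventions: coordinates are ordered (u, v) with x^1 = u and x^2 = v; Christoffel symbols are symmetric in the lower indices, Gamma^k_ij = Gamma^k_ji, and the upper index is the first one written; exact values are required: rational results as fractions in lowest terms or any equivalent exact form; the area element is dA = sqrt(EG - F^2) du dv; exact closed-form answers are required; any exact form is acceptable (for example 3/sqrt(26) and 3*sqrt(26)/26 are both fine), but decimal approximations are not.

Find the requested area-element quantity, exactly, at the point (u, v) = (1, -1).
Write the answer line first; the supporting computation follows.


Answer: sqrt(EG - F^2) = sqrt(6905)/12

E = 33/4, F = 4/3, G = 217/36; EG - F^2 = 6905/144


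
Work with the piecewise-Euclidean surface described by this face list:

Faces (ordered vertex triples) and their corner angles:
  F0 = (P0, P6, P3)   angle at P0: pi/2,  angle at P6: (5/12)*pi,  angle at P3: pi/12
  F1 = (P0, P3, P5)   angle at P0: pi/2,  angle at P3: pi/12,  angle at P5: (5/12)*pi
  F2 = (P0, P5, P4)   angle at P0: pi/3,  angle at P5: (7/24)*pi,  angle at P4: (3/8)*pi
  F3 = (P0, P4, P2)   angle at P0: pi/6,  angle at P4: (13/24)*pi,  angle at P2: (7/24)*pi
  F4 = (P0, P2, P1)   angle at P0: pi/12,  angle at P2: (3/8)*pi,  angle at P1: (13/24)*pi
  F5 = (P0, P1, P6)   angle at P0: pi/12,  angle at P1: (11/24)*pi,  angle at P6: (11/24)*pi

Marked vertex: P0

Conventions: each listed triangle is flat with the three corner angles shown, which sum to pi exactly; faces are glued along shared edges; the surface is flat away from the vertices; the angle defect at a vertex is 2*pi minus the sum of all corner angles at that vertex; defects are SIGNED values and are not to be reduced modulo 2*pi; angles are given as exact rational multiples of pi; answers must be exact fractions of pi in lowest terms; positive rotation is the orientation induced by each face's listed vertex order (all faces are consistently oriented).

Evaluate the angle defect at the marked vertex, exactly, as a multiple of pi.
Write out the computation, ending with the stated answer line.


Sum of corner angles at P0: (5/3)*pi
defect = 2*pi - (5/3)*pi

Answer: defect(P0) = pi/3


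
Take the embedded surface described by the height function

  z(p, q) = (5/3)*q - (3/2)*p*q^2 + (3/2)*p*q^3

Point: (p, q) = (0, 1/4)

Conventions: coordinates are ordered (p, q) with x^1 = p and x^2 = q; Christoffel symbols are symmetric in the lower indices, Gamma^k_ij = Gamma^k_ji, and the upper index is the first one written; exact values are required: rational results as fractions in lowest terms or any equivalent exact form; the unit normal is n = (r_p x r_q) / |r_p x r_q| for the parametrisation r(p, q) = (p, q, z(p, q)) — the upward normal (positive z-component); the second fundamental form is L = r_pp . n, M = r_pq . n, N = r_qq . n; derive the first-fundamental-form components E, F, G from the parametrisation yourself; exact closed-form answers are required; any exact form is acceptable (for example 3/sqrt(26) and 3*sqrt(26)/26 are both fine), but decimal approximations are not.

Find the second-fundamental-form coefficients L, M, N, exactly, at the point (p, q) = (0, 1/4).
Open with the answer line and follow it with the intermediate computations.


Answer: L = 0, M = -36*sqrt(557785)/111557, N = 0

z_p = -9/128, z_q = 5/3, z_pp = 0, z_pq = -15/32, z_qq = 0
E = 16465/16384, F = -15/128, G = 34/9; answer radicand W^2 = 557785/147456
unnormalised second-form numerators: l = 0, m = -15/32, n = 0; L = l/sqrt(557785/147456), and similarly M = m/sqrt(W^2), N = n/sqrt(W^2)


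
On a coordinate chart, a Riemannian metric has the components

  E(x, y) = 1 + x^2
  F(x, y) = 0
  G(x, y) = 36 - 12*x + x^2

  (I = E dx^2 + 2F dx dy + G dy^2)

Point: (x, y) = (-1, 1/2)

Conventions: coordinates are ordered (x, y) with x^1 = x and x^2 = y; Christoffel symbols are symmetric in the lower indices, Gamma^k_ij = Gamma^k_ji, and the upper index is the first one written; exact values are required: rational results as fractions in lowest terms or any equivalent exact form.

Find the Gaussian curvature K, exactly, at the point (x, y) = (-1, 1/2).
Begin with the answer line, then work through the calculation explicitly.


Answer: K = 1/28

E = 2, F = 0, G = 49, EG - F^2 = 98 at the point
E_x = -2, E_y = 0, F_x = 0, F_y = 0, G_x = -14, G_y = 0
E_yy = 0, F_xy = 0, G_xx = 2
K follows from Brioschi's formula, (det M1 - det M2)/(EG - F^2)^2.
M1 = [[-E_yy/2 + F_xy - G_xx/2, E_x/2, F_x - E_y/2], [F_y - G_x/2, E, F], [G_y/2, F, G]] = [[-1, -1, 0], [7, 2, 0], [0, 0, 49]]; det M1 = 245
M2 = [[0, E_y/2, G_x/2], [E_y/2, E, F], [G_x/2, F, G]] = [[0, 0, -7], [0, 2, 0], [-7, 0, 49]]; det M2 = -98
det M1 - det M2 = 343; K = 343 / (98)^2 = 1/28


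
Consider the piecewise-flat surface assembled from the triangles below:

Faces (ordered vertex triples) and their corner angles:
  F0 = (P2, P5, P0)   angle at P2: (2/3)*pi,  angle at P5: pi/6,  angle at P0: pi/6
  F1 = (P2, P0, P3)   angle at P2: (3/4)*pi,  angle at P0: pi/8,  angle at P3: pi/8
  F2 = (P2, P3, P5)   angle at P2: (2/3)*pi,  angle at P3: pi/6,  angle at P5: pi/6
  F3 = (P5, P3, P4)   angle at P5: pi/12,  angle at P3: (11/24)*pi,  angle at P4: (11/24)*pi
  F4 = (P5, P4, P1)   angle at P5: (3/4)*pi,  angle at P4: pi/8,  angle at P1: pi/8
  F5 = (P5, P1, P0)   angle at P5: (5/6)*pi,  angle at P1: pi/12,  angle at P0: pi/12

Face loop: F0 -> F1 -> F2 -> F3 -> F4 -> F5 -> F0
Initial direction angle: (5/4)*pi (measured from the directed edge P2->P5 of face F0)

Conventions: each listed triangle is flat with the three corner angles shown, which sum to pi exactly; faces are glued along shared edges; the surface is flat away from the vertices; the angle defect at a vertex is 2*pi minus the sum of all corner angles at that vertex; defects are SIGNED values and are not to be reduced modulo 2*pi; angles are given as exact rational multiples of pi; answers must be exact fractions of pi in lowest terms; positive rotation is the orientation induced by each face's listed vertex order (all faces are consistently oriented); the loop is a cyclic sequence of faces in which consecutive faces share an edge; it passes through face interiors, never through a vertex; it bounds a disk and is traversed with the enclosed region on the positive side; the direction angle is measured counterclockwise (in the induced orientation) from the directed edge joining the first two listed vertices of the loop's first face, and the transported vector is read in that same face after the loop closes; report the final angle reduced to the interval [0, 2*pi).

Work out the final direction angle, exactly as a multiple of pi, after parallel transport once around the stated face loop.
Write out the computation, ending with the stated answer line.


enclosed vertex P2: corner angles sum to (25/12)*pi, defect = 2*pi - (25/12)*pi = -pi/12
enclosed vertex P5: corner angles sum to 2*pi, defect = 2*pi - 2*pi = 0
by Gauss-Bonnet the loop rotates the vector by the enclosed defect sum (positive orientation, mod 2*pi)
final angle = (5/4)*pi - pi/12 = (7/6)*pi (mod 2*pi)

Answer: final direction angle = (7/6)*pi


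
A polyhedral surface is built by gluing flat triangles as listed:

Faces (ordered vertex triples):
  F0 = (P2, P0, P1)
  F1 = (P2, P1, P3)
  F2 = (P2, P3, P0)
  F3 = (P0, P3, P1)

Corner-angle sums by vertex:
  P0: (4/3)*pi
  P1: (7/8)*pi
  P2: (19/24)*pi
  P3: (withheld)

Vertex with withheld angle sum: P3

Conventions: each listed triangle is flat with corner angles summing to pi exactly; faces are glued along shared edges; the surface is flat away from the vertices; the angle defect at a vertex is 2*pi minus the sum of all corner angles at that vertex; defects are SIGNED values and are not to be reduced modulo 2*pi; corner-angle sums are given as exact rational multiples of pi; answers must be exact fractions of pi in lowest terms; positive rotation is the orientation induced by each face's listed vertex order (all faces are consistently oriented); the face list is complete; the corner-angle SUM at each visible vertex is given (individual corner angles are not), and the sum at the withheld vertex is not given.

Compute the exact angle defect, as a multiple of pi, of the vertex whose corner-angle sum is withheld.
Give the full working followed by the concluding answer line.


V = 4, E = 6, F = 4; chi = V - E + F = 2
Gauss-Bonnet: total defect = 2*pi*chi = 4*pi; visible defects sum to 3*pi

Answer: defect(P3) = pi


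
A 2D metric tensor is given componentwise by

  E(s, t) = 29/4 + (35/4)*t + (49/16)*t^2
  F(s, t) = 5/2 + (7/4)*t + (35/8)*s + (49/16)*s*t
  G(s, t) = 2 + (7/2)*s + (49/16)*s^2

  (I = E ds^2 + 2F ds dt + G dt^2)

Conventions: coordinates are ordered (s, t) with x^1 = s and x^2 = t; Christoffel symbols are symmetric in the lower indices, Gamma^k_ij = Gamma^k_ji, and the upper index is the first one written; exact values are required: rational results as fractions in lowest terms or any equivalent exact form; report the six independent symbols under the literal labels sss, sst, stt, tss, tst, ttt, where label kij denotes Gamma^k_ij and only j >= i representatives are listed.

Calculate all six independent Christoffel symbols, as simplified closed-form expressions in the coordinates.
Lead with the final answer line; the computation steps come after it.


Answer: Gamma_sss = 0, Gamma_sst = (49*t + 70)/(49*s^2 + 56*s + 49*t^2 + 140*t + 132), Gamma_stt = 0, Gamma_tss = 0, Gamma_tst = (49*s + 28)/(49*s^2 + 56*s + 49*t^2 + 140*t + 132), Gamma_ttt = 0

E = 29/4 + (35/4)*t + (49/16)*t^2; F = 5/2 + (7/4)*t + (35/8)*s + (49/16)*s*t; G = 2 + (7/2)*s + (49/16)*s^2
Gamma^k_ij = (1/2) g^{kl} (d_i g_jl + d_j g_il - d_l g_ij), with g^inv = (1/(EG-F^2)) [[G, -F], [-F, E]]
first partials: E_s = 0, E_t = 35/4 + (49/8)*t, F_s = 35/8 + (49/16)*t, F_t = 7/4 + (49/16)*s, G_s = 7/2 + (49/8)*s, G_t = 0
D = EG - F^2 = 33/4 + (35/4)*t + (7/2)*s + (49/16)*t^2 + (49/16)*s^2
expanded: Gamma^s_ss = (G E_s - 2F F_s + F E_t)/(2D), Gamma^s_st = (G E_t - F G_s)/(2D), Gamma^s_tt = (2G F_t - G G_s - F G_t)/(2D), Gamma^t_ss = (2E F_s - E E_t - F E_s)/(2D), Gamma^t_st = (E G_s - F E_t)/(2D), Gamma^t_tt = (E G_t - 2F F_t + F G_s)/(2D); substitute and cancel common factors


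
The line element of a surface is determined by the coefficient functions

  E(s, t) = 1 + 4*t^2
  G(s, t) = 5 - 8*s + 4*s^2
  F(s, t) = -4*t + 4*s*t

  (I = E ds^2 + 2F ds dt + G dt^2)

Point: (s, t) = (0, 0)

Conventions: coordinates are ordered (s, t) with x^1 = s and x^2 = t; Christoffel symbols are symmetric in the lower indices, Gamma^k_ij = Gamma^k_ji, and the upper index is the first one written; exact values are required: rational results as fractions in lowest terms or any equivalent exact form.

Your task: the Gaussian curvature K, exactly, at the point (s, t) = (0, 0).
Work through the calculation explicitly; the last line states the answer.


E = 1, F = 0, G = 5, EG - F^2 = 5 at the point
E_s = 0, E_t = 0, F_s = 0, F_t = -4, G_s = -8, G_t = 0
E_tt = 8, F_st = 4, G_ss = 8
Evaluate Brioschi's two determinant matrices M1, M2 and divide by (EG - F^2)^2.
M1 = [[-E_tt/2 + F_st - G_ss/2, E_s/2, F_s - E_t/2], [F_t - G_s/2, E, F], [G_t/2, F, G]] = [[-4, 0, 0], [0, 1, 0], [0, 0, 5]]; det M1 = -20
M2 = [[0, E_t/2, G_s/2], [E_t/2, E, F], [G_s/2, F, G]] = [[0, 0, -4], [0, 1, 0], [-4, 0, 5]]; det M2 = -16
det M1 - det M2 = -4; K = -4 / (5)^2 = -4/25

Answer: K = -4/25


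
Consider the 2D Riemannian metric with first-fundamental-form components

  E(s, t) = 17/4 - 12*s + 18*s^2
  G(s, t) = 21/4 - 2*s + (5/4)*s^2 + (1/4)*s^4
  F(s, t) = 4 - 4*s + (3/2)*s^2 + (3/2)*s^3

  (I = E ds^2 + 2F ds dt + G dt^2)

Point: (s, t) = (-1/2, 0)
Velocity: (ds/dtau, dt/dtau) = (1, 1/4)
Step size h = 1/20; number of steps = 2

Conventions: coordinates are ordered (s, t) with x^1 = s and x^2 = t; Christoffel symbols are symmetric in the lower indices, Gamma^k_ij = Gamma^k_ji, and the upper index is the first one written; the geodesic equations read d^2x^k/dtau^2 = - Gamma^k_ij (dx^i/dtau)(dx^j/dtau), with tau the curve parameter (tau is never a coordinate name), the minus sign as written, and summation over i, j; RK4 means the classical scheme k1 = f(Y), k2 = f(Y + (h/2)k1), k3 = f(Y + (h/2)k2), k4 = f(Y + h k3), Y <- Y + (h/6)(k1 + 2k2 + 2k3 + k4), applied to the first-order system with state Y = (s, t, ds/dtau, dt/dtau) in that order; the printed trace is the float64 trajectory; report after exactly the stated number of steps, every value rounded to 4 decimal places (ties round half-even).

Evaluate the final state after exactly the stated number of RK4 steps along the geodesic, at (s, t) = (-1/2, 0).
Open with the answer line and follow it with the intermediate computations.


Answer: s = -0.3937, t = 0.0234, ds/dtau = 1.1359, dt/dtau = 0.2148

f(Y) = (ds/dtau, dt/dtau, -Gamma^s_ij Y'^i Y'^j, -Gamma^t_ij Y'^i Y'^j) with the Gammas evaluated at the stage position; h = 0.050000; intermediate values shown to 6 dp
step 0: s = -0.5000, t = 0.0000, ds/dtau = 1.0000, dt/dtau = 0.2500
step 1:
  k1: at (s, t) = (-0.500000, 0.000000), (ds/dtau, dt/dtau) = (1.000000, 0.250000); Gamma_sss = -1.218912, Gamma_sst = 0.177750, Gamma_stt = 0.188971, Gamma_tss = 0.481447, Gamma_tst = -0.423727, Gamma_ttt = -0.177750; k1 = (1.000000, 0.250000, 1.118227, -0.258474)
  k2: at (s, t) = (-0.475000, 0.006250), (ds/dtau, dt/dtau) = (1.027956, 0.243538); Gamma_sss = -1.252242, Gamma_sst = 0.185196, Gamma_stt = 0.197905, Gamma_tss = 0.492865, Gamma_tst = -0.426944, Gamma_ttt = -0.185196; k2 = (1.027956, 0.243538, 1.218771, -0.296055)
  k3: at (s, t) = (-0.474301, 0.006088), (ds/dtau, dt/dtau) = (1.030469, 0.242599); Gamma_sss = -1.253202, Gamma_sst = 0.185412, Gamma_stt = 0.198166, Gamma_tss = 0.493207, Gamma_tst = -0.427039, Gamma_ttt = -0.185412; k3 = (1.030469, 0.242599, 1.226368, -0.299296)
  k4: at (s, t) = (-0.448477, 0.012130), (ds/dtau, dt/dtau) = (1.061318, 0.235035); Gamma_sss = -1.289826, Gamma_sst = 0.193731, Gamma_stt = 0.208299, Gamma_tss = 0.506736, Gamma_tst = -0.430741, Gamma_ttt = -0.193731; k4 = (1.061318, 0.235035, 1.344698, -0.345190)
  Y <- Y + (h/6)(k1 + 2k2 + 2k3 + k4): s = -0.4485, t = 0.0121, ds/dtau = 1.0613, dt/dtau = 0.2350
step 2:
  k1: at (s, t) = (-0.448515, 0.012144), (ds/dtau, dt/dtau) = (1.061277, 0.235047); Gamma_sss = -1.289769, Gamma_sst = 0.193718, Gamma_stt = 0.208283, Gamma_tss = 0.506715, Gamma_tst = -0.430735, Gamma_ttt = -0.193718; k1 = (1.061277, 0.235047, 1.344525, -0.345121)
  k2: at (s, t) = (-0.421983, 0.018020), (ds/dtau, dt/dtau) = (1.094890, 0.226419); Gamma_sss = -1.329859, Gamma_sst = 0.202992, Gamma_stt = 0.219745, Gamma_tss = 0.522546, Gamma_tst = -0.434976, Gamma_ttt = -0.202992; k2 = (1.094890, 0.226419, 1.482303, -0.400349)
  k3: at (s, t) = (-0.421143, 0.017805), (ds/dtau, dt/dtau) = (1.098334, 0.225038); Gamma_sss = -1.331172, Gamma_sst = 0.203299, Gamma_stt = 0.220127, Gamma_tss = 0.523081, Gamma_tst = -0.435118, Gamma_ttt = -0.203299; k3 = (1.098334, 0.225038, 1.494198, -0.405624)
  k4: at (s, t) = (-0.393599, 0.023396), (ds/dtau, dt/dtau) = (1.135987, 0.214766); Gamma_sss = -1.375776, Gamma_sst = 0.213841, Gamma_stt = 0.233354, Gamma_tss = 0.541833, Gamma_tst = -0.440071, Gamma_ttt = -0.213841; k4 = (1.135987, 0.214766, 1.660286, -0.474624)
  Y <- Y + (h/6)(k1 + 2k2 + 2k3 + k4): s = -0.3937, t = 0.0234, ds/dtau = 1.1359, dt/dtau = 0.2148


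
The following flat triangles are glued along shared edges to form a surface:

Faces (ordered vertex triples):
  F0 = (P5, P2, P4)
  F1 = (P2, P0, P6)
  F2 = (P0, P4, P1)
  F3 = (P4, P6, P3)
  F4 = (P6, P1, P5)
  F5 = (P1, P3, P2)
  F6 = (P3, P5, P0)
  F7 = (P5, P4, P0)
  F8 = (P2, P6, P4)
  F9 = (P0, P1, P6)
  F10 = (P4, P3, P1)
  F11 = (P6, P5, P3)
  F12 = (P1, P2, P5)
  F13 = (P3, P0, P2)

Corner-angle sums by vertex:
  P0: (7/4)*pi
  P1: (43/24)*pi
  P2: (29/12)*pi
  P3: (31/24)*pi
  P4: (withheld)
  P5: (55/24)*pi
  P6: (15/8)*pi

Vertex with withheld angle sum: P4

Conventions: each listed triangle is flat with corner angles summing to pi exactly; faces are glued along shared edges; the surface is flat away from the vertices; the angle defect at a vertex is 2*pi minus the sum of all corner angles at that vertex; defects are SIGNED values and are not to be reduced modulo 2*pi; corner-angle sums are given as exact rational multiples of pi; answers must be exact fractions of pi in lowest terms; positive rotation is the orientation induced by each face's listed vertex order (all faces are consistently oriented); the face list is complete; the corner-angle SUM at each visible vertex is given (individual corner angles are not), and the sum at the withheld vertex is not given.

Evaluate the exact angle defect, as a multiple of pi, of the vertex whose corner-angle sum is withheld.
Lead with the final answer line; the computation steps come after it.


Answer: defect(P4) = (-7/12)*pi

V = 7, E = 21, F = 14; chi = V - E + F = 0
Gauss-Bonnet: total defect = 2*pi*chi = 0; visible defects sum to (7/12)*pi


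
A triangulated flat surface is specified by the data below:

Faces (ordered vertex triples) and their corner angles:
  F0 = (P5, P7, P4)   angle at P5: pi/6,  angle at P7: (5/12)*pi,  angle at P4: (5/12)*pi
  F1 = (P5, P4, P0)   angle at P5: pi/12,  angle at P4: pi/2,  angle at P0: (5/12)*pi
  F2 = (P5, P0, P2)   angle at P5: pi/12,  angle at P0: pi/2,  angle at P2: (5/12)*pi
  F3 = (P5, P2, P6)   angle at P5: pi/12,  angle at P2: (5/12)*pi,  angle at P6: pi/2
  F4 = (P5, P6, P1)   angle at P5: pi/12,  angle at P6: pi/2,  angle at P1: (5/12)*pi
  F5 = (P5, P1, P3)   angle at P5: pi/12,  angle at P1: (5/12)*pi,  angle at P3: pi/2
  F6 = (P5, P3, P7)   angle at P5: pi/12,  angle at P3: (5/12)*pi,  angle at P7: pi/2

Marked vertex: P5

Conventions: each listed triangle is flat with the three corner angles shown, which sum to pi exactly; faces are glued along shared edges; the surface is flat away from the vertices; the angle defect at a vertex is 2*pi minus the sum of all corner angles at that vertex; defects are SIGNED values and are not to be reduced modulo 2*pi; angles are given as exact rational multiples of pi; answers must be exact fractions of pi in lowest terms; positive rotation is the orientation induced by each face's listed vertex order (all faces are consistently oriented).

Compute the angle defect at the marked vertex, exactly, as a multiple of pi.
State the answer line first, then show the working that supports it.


Answer: defect(P5) = (4/3)*pi

Sum of corner angles at P5: (2/3)*pi
defect = 2*pi - (2/3)*pi


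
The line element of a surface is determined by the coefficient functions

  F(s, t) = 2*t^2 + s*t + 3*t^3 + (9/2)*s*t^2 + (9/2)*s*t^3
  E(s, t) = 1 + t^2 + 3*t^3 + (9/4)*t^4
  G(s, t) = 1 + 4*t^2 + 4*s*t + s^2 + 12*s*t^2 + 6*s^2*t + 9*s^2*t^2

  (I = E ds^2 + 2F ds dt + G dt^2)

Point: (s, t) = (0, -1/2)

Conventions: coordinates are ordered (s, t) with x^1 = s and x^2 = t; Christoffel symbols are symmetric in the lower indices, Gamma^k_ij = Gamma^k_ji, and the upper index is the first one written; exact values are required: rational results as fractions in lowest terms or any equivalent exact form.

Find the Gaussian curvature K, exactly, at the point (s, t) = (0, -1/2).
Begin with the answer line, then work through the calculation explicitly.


Answer: K = -1024/16641

E = 65/64, F = 1/8, G = 2, EG - F^2 = 129/64 at the point
E_s = 0, E_t = 1/8, F_s = 1/16, F_t = 1/4, G_s = 1, G_t = -4
E_tt = -1/4, F_st = -1/8, G_ss = 1/2
Compute both Brioschi determinants and normalise by (EG - F^2)^2.
M1 = [[-E_tt/2 + F_st - G_ss/2, E_s/2, F_s - E_t/2], [F_t - G_s/2, E, F], [G_t/2, F, G]] = [[-1/4, 0, 0], [-1/4, 65/64, 1/8], [-2, 1/8, 2]]; det M1 = -129/256
M2 = [[0, E_t/2, G_s/2], [E_t/2, E, F], [G_s/2, F, G]] = [[0, 1/16, 1/2], [1/16, 65/64, 1/8], [1/2, 1/8, 2]]; det M2 = -65/256
det M1 - det M2 = -1/4; K = -1/4 / (129/64)^2 = -1024/16641


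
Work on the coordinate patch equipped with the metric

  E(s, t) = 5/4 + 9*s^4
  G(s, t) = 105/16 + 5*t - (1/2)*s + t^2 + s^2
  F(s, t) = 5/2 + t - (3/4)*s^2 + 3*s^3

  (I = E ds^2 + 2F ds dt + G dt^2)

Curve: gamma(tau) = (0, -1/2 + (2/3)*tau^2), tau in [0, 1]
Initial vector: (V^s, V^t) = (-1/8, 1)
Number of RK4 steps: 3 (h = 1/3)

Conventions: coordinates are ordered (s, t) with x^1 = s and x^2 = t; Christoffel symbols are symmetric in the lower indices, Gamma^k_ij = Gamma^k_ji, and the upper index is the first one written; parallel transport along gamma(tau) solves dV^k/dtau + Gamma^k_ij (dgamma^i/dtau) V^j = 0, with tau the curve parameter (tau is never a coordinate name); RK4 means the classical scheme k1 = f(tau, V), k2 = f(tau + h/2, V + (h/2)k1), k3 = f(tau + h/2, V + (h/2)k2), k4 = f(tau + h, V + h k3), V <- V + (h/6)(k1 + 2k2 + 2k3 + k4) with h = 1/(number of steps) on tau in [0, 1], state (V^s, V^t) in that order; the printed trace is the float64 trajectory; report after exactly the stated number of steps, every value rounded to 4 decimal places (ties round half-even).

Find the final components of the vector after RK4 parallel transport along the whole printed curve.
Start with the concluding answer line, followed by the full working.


Answer: V^s = -0.6871, V^t = 0.9522

gamma'(tau) = (0, (4/3)*tau); f(tau, V)^k = -Gamma^k_ij(gamma(tau)) gamma'^i(tau) V^j; h = 1/3; intermediate values shown to 6 dp
curve data and Christoffel symbols at the stage parameters:
  tau = 0.000000: gamma = (0.000000, -0.500000), gamma' = (0.000000, 0.000000); Gamma_sss = 0.000000, Gamma_sst = 0.359551, Gamma_stt = 1.000000, Gamma_tss = 0.000000, Gamma_tst = -0.224719, Gamma_ttt = 0.000000
  tau = 0.166667: gamma = (0.000000, -0.481481), gamma' = (0.000000, 0.222222); Gamma_sss = 0.000000, Gamma_sst = 0.358089, Gamma_stt = 1.000000, Gamma_tss = 0.000000, Gamma_tst = -0.221752, Gamma_ttt = 0.000000
  tau = 0.333333: gamma = (0.000000, -0.425926), gamma' = (0.000000, 0.444444); Gamma_sss = 0.000000, Gamma_sst = 0.353679, Gamma_stt = 1.000000, Gamma_tss = 0.000000, Gamma_tst = -0.213155, Gamma_ttt = 0.000000
  tau = 0.500000: gamma = (0.000000, -0.333333), gamma' = (0.000000, 0.666667); Gamma_sss = 0.000000, Gamma_sst = 0.346282, Gamma_stt = 1.000000, Gamma_tss = 0.000000, Gamma_tst = -0.199778, Gamma_ttt = 0.000000
  tau = 0.666667: gamma = (0.000000, -0.203704), gamma' = (0.000000, 0.888889); Gamma_sss = 0.000000, Gamma_sst = 0.335938, Gamma_stt = 1.000000, Gamma_tss = 0.000000, Gamma_tst = -0.182869, Gamma_ttt = 0.000000
  tau = 0.833333: gamma = (0.000000, -0.037037), gamma' = (0.000000, 1.111111); Gamma_sss = 0.000000, Gamma_sst = 0.322855, Gamma_stt = 1.000000, Gamma_tss = 0.000000, Gamma_tst = -0.163855, Gamma_ttt = 0.000000
  tau = 1.000000: gamma = (0.000000, 0.166667), gamma' = (0.000000, 1.333333); Gamma_sss = 0.000000, Gamma_sst = 0.307446, Gamma_stt = 1.000000, Gamma_tss = 0.000000, Gamma_tst = -0.144115, Gamma_ttt = 0.000000
step 0: V^s = -0.1250, V^t = 1.0000
step 1: k1 = (0.000000, 0.000000), k2 = (-0.212275, -0.006160), k3 = (-0.209232, -0.007903), k4 = (-0.412662, -0.018449); V <- V + (h/6)(k1 + 2k2 + 2k3 + k4): V^s = -0.1948, V^t = 0.9974
step 2: k1 = (-0.412680, -0.018451), k2 = (-0.602052, -0.035100), k3 = (-0.592916, -0.039303), k4 = (-0.757769, -0.063785); V <- V + (h/6)(k1 + 2k2 + 2k3 + k4): V^s = -0.3926, V^t = 0.9846
step 3: k1 = (-0.757957, -0.063811), k2 = (-0.896019, -0.094469), k3 = (-0.882087, -0.098658), k4 = (-0.987470, -0.131930); V <- V + (h/6)(k1 + 2k2 + 2k3 + k4): V^s = -0.6871, V^t = 0.9522


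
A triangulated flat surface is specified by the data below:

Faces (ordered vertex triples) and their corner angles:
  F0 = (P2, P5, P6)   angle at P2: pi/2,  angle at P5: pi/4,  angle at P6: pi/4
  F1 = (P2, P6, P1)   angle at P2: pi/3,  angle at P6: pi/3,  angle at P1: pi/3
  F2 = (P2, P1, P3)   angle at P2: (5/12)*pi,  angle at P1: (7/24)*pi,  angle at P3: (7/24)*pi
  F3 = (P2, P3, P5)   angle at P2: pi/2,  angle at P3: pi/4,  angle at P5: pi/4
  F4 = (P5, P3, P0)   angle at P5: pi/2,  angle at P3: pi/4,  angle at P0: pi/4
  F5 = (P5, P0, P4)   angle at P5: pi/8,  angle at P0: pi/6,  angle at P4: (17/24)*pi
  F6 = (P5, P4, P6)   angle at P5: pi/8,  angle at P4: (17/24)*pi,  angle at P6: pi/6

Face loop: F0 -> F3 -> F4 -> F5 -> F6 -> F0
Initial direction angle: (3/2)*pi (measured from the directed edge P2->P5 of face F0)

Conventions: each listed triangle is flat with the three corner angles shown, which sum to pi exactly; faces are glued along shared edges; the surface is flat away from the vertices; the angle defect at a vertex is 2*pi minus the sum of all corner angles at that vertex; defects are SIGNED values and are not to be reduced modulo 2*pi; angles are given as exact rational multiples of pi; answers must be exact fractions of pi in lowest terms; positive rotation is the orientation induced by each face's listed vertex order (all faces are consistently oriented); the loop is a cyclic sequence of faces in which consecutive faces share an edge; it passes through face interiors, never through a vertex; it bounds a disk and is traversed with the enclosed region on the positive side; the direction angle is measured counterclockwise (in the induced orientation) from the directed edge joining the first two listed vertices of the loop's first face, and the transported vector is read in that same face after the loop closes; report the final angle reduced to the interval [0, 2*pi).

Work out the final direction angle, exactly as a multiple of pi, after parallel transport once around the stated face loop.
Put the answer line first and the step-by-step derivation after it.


Answer: final direction angle = pi/4

enclosed vertex P5: corner angles sum to (5/4)*pi, defect = 2*pi - (5/4)*pi = (3/4)*pi
the rotation equals the total enclosed defect, so the final angle is initial + defects (mod 2*pi)
final angle = (3/2)*pi + (3/4)*pi = pi/4 (mod 2*pi)


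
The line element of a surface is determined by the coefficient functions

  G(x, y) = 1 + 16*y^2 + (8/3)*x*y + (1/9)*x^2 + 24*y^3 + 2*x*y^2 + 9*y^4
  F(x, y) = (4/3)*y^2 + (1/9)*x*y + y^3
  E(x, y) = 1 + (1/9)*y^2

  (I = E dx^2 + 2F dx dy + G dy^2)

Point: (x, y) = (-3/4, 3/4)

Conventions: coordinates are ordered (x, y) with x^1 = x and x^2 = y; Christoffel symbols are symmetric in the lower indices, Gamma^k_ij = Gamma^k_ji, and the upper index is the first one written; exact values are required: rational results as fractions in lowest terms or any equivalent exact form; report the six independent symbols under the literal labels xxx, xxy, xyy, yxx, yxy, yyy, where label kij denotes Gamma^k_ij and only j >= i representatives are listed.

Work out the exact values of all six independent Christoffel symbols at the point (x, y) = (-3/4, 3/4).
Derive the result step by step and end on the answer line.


E = 17/16, F = 71/64, G = 5297/256 at the point
E_x = 0, E_y = 1/6, F_x = 1/12, F_y = 173/48, G_x = 71/24, G_y = 1207/16
EG - F^2 = 5313/256;  g^inv = (256/5313) * [[5297/256, -71/64], [-71/64, 17/16]]
first-kind symbols [ij,l] = (1/2)(d_i g_jl + d_j g_il - d_l g_ij): [xx,x] = E_x/2 = 0, [xx,y] = F_x - E_y/2 = 0, [xy,x] = E_y/2 = 1/12, [xy,y] = G_x/2 = 71/48, [yy,x] = F_y - G_x/2 = 17/8, [yy,y] = G_y/2 = 1207/32
Gamma^x_ij = (G*[ij,x] - F*[ij,y])/(EG - F^2), Gamma^y_ij = (E*[ij,y] - F*[ij,x])/(EG - F^2)

Answer: Gamma_xxx = 0, Gamma_xxy = 64/15939, Gamma_xyy = 544/5313, Gamma_yxx = 0, Gamma_yxy = 1136/15939, Gamma_yyy = 9656/5313


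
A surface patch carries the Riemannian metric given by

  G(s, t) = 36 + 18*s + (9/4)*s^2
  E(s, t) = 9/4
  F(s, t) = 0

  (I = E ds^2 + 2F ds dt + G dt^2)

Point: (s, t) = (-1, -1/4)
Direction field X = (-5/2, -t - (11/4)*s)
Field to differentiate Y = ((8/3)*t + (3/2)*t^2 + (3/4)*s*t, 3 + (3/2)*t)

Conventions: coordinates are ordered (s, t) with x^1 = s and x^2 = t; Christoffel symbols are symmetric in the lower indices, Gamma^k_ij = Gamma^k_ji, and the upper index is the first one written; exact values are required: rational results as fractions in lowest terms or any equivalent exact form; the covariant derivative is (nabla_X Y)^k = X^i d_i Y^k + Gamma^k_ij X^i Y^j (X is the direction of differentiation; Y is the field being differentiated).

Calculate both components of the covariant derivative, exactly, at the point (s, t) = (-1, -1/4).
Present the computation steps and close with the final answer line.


E = 9/4, F = 0, G = 81/4 at the point
E_s = 0, E_t = 0, F_s = 0, F_t = 0, G_s = 27/2, G_t = 0
EG - F^2 = 729/16;  g^inv = (16/729) * [[81/4, 0], [0, 9/4]]
first-kind symbols [ij,l] = (1/2)(d_i g_jl + d_j g_il - d_l g_ij): [ss,s] = E_s/2 = 0, [ss,t] = F_s - E_t/2 = 0, [st,s] = E_t/2 = 0, [st,t] = G_s/2 = 27/4, [tt,s] = F_t - G_s/2 = -27/4, [tt,t] = G_t/2 = 0
Gamma^s_ij = (G*[ij,s] - F*[ij,t])/(EG - F^2), Gamma^t_ij = (E*[ij,t] - F*[ij,s])/(EG - F^2)
Gamma_sss = 0, Gamma_sst = 0, Gamma_stt = -3, Gamma_tss = 0, Gamma_tst = 1/3, Gamma_ttt = 0
X = (-5/2, 3), Y = (-37/96, 21/8) at the point

Answer: (nabla_X Y)^s = -629/32, (nabla_X Y)^t = 185/96


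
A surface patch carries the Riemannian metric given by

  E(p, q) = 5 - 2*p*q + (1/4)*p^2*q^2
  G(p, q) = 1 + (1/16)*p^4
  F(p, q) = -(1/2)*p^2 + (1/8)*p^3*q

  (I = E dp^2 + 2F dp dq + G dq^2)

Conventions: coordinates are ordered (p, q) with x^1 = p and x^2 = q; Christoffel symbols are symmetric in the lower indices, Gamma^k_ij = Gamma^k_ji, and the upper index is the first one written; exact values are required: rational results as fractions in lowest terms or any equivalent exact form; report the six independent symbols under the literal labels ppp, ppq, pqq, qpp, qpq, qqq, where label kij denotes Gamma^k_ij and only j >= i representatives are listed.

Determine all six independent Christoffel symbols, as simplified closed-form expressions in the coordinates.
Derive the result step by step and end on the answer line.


E = 5 - 2*p*q + (1/4)*p^2*q^2; F = -(1/2)*p^2 + (1/8)*p^3*q; G = 1 + (1/16)*p^4
Gamma^k_ij = (1/2) g^{kl} (d_i g_jl + d_j g_il - d_l g_ij), with g^inv = (1/(EG-F^2)) [[G, -F], [-F, E]]
first partials: E_p = -2*q + (1/2)*p*q^2, E_q = -2*p + (1/2)*p^2*q, F_p = -p + (3/8)*p^2*q, F_q = (1/8)*p^3, G_p = (1/4)*p^3, G_q = 0
D = EG - F^2 = 5 - 2*p*q + (1/4)*p^2*q^2 + (1/16)*p^4
expanded: Gamma^p_pp = (G E_p - 2F F_p + F E_q)/(2D), Gamma^p_pq = (G E_q - F G_p)/(2D), Gamma^p_qq = (2G F_q - G G_p - F G_q)/(2D), Gamma^q_pp = (2E F_p - E E_q - F E_p)/(2D), Gamma^q_pq = (E G_p - F E_q)/(2D), Gamma^q_qq = (E G_q - 2F F_q + F G_p)/(2D); substitute and cancel common factors

Answer: Gamma_ppp = (4*p*q^2 - 16*q)/(p^4 + 4*p^2*q^2 - 32*p*q + 80), Gamma_ppq = (4*p^2*q - 16*p)/(p^4 + 4*p^2*q^2 - 32*p*q + 80), Gamma_pqq = 0, Gamma_qpp = 2*p^2*q/(p^4 + 4*p^2*q^2 - 32*p*q + 80), Gamma_qpq = 2*p^3/(p^4 + 4*p^2*q^2 - 32*p*q + 80), Gamma_qqq = 0


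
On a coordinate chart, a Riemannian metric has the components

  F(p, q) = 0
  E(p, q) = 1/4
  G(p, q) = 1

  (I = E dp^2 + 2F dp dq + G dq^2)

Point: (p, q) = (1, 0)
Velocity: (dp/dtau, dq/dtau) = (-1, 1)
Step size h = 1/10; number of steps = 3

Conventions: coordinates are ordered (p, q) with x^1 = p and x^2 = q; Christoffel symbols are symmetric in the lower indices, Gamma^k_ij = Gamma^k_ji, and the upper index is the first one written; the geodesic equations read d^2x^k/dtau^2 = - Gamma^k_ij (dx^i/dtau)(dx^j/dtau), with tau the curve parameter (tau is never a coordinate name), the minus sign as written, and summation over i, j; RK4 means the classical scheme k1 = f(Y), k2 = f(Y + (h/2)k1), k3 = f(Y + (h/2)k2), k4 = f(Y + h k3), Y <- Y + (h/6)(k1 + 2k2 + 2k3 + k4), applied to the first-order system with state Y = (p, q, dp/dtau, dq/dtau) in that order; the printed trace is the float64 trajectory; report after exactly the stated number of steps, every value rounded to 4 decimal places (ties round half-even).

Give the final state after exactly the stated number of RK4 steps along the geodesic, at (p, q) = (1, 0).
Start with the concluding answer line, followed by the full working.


Answer: p = 0.7000, q = 0.3000, dp/dtau = -1.0000, dq/dtau = 1.0000

f(Y) = (dp/dtau, dq/dtau, -Gamma^p_ij Y'^i Y'^j, -Gamma^q_ij Y'^i Y'^j) with the Gammas evaluated at the stage position; h = 0.100000; intermediate values shown to 6 dp
step 0: p = 1.0000, q = 0.0000, dp/dtau = -1.0000, dq/dtau = 1.0000
step 1:
  k1: at (p, q) = (1.000000, 0.000000), (dp/dtau, dq/dtau) = (-1.000000, 1.000000); Gamma_ppp = 0.000000, Gamma_ppq = 0.000000, Gamma_pqq = 0.000000, Gamma_qpp = 0.000000, Gamma_qpq = 0.000000, Gamma_qqq = 0.000000; k1 = (-1.000000, 1.000000, 0.000000, 0.000000)
  k2: at (p, q) = (0.950000, 0.050000), (dp/dtau, dq/dtau) = (-1.000000, 1.000000); Gamma_ppp = 0.000000, Gamma_ppq = 0.000000, Gamma_pqq = 0.000000, Gamma_qpp = 0.000000, Gamma_qpq = 0.000000, Gamma_qqq = 0.000000; k2 = (-1.000000, 1.000000, 0.000000, 0.000000)
  k3: at (p, q) = (0.950000, 0.050000), (dp/dtau, dq/dtau) = (-1.000000, 1.000000); Gamma_ppp = 0.000000, Gamma_ppq = 0.000000, Gamma_pqq = 0.000000, Gamma_qpp = 0.000000, Gamma_qpq = 0.000000, Gamma_qqq = 0.000000; k3 = (-1.000000, 1.000000, 0.000000, 0.000000)
  k4: at (p, q) = (0.900000, 0.100000), (dp/dtau, dq/dtau) = (-1.000000, 1.000000); Gamma_ppp = 0.000000, Gamma_ppq = 0.000000, Gamma_pqq = 0.000000, Gamma_qpp = 0.000000, Gamma_qpq = 0.000000, Gamma_qqq = 0.000000; k4 = (-1.000000, 1.000000, 0.000000, 0.000000)
  Y <- Y + (h/6)(k1 + 2k2 + 2k3 + k4): p = 0.9000, q = 0.1000, dp/dtau = -1.0000, dq/dtau = 1.0000
step 2:
  k1: at (p, q) = (0.900000, 0.100000), (dp/dtau, dq/dtau) = (-1.000000, 1.000000); Gamma_ppp = 0.000000, Gamma_ppq = 0.000000, Gamma_pqq = 0.000000, Gamma_qpp = 0.000000, Gamma_qpq = 0.000000, Gamma_qqq = 0.000000; k1 = (-1.000000, 1.000000, 0.000000, 0.000000)
  k2: at (p, q) = (0.850000, 0.150000), (dp/dtau, dq/dtau) = (-1.000000, 1.000000); Gamma_ppp = 0.000000, Gamma_ppq = 0.000000, Gamma_pqq = 0.000000, Gamma_qpp = 0.000000, Gamma_qpq = 0.000000, Gamma_qqq = 0.000000; k2 = (-1.000000, 1.000000, 0.000000, 0.000000)
  k3: at (p, q) = (0.850000, 0.150000), (dp/dtau, dq/dtau) = (-1.000000, 1.000000); Gamma_ppp = 0.000000, Gamma_ppq = 0.000000, Gamma_pqq = 0.000000, Gamma_qpp = 0.000000, Gamma_qpq = 0.000000, Gamma_qqq = 0.000000; k3 = (-1.000000, 1.000000, 0.000000, 0.000000)
  k4: at (p, q) = (0.800000, 0.200000), (dp/dtau, dq/dtau) = (-1.000000, 1.000000); Gamma_ppp = 0.000000, Gamma_ppq = 0.000000, Gamma_pqq = 0.000000, Gamma_qpp = 0.000000, Gamma_qpq = 0.000000, Gamma_qqq = 0.000000; k4 = (-1.000000, 1.000000, 0.000000, 0.000000)
  Y <- Y + (h/6)(k1 + 2k2 + 2k3 + k4): p = 0.8000, q = 0.2000, dp/dtau = -1.0000, dq/dtau = 1.0000
step 3:
  k1: at (p, q) = (0.800000, 0.200000), (dp/dtau, dq/dtau) = (-1.000000, 1.000000); Gamma_ppp = 0.000000, Gamma_ppq = 0.000000, Gamma_pqq = 0.000000, Gamma_qpp = 0.000000, Gamma_qpq = 0.000000, Gamma_qqq = 0.000000; k1 = (-1.000000, 1.000000, 0.000000, 0.000000)
  k2: at (p, q) = (0.750000, 0.250000), (dp/dtau, dq/dtau) = (-1.000000, 1.000000); Gamma_ppp = 0.000000, Gamma_ppq = 0.000000, Gamma_pqq = 0.000000, Gamma_qpp = 0.000000, Gamma_qpq = 0.000000, Gamma_qqq = 0.000000; k2 = (-1.000000, 1.000000, 0.000000, 0.000000)
  k3: at (p, q) = (0.750000, 0.250000), (dp/dtau, dq/dtau) = (-1.000000, 1.000000); Gamma_ppp = 0.000000, Gamma_ppq = 0.000000, Gamma_pqq = 0.000000, Gamma_qpp = 0.000000, Gamma_qpq = 0.000000, Gamma_qqq = 0.000000; k3 = (-1.000000, 1.000000, 0.000000, 0.000000)
  k4: at (p, q) = (0.700000, 0.300000), (dp/dtau, dq/dtau) = (-1.000000, 1.000000); Gamma_ppp = 0.000000, Gamma_ppq = 0.000000, Gamma_pqq = 0.000000, Gamma_qpp = 0.000000, Gamma_qpq = 0.000000, Gamma_qqq = 0.000000; k4 = (-1.000000, 1.000000, 0.000000, 0.000000)
  Y <- Y + (h/6)(k1 + 2k2 + 2k3 + k4): p = 0.7000, q = 0.3000, dp/dtau = -1.0000, dq/dtau = 1.0000
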